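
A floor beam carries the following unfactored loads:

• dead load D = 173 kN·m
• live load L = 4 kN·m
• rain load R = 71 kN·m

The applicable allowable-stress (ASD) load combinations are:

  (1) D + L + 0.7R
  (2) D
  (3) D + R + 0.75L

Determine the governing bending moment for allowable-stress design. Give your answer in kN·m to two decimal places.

(1) 1.0(173) + 1.0(4) + 0.7(71) = 226.70
(2) 1.0(173) = 173.00
(3) 1.0(173) + 1.0(71) + 0.75(4) = 247.00
Combination 3 governs: M = 247.00 kN·m.

247.00 kN·m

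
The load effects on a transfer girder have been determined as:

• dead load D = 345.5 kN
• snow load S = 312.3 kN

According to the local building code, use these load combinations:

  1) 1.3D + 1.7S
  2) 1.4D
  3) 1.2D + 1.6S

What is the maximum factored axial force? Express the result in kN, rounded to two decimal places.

1) 1.3(345.5) + 1.7(312.3) = 449.15 + 530.91 = 980.06
2) 1.4(345.5) = 483.70
3) 1.2(345.5) + 1.6(312.3) = 414.60 + 499.68 = 914.28
The controlling combination is 1, giving 980.06 kN.

980.06 kN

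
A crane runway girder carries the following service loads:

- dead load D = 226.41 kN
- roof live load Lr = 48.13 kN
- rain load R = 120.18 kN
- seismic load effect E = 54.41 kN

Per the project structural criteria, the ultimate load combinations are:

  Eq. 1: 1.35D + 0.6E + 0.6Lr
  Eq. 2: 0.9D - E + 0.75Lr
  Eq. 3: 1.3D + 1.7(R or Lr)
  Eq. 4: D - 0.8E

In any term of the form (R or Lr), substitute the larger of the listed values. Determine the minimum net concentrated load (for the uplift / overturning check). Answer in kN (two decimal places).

(R or Lr) → R = 120.18 kN.
Eq. 1: 1.35(226.41) + 0.6(54.41) + 0.6(48.13) = 305.65 + 32.65 + 28.88 = 367.18
Eq. 2: 0.9(226.41) - 1.0(54.41) + 0.75(48.13) = 203.77 - 54.41 + 36.10 = 185.46
Eq. 3: 1.3(226.41) + 1.7(120.18) = 294.33 + 204.31 = 498.64
Eq. 4: 1.0(226.41) - 0.8(54.41) = 226.41 - 43.53 = 182.88
Combination 4 gives the minimum: 182.88 kN.

182.88 kN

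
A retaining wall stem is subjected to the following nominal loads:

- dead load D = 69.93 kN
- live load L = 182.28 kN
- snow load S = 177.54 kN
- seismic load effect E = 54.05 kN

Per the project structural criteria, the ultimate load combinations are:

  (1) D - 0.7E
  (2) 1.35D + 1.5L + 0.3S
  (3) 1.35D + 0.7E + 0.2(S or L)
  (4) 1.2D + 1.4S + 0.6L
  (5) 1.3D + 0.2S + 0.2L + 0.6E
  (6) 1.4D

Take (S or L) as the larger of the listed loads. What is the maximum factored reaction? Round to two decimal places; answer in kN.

(S or L) → L = 182.28 kN.
(1) 1.0(69.93) - 0.7(54.05) = 32.10
(2) 1.35(69.93) + 1.5(182.28) + 0.3(177.54) = 94.41 + 273.42 + 53.26 = 421.09
(3) 1.35(69.93) + 0.7(54.05) + 0.2(182.28) = 168.70
(4) 1.2(69.93) + 1.4(177.54) + 0.6(182.28) = 441.84
(5) 1.3(69.93) + 0.2(177.54) + 0.2(182.28) + 0.6(54.05) = 195.30
(6) 1.4(69.93) = 97.90
Maximum is from combination 4.

441.84 kN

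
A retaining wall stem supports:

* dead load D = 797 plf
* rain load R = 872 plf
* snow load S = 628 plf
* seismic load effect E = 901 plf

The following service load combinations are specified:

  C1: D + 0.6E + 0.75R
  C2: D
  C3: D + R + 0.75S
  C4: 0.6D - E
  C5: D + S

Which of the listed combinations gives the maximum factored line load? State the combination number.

C1: 1.0(797) + 0.6(901) + 0.75(872) = 797.0 + 540.6 + 654.0 = 1991.6
C2: 1.0(797) = 797.0
C3: 1.0(797) + 1.0(872) + 0.75(628) = 797.0 + 872.0 + 471.0 = 2140.0
C4: 0.6(797) - 1.0(901) = 478.2 - 901.0 = -422.8
C5: 1.0(797) + 1.0(628) = 797.0 + 628.0 = 1425.0
The largest value is 2140.0 plf from combination 3.

Combination 3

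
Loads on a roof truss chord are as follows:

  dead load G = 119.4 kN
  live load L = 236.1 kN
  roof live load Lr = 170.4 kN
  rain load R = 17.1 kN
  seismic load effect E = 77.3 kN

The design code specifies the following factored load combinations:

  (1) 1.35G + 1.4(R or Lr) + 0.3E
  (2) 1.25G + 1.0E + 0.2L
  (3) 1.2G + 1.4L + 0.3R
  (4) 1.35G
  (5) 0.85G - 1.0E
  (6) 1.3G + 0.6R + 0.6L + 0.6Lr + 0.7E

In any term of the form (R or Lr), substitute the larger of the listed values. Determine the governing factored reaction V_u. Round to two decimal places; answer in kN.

(R or Lr) → Lr = 170.4 kN.
(1) 1.35(119.4) + 1.4(170.4) + 0.3(77.3) = 161.19 + 238.56 + 23.19 = 422.94
(2) 1.25(119.4) + 1.0(77.3) + 0.2(236.1) = 149.25 + 77.30 + 47.22 = 273.77
(3) 1.2(119.4) + 1.4(236.1) + 0.3(17.1) = 143.28 + 330.54 + 5.13 = 478.95
(4) 1.35(119.4) = 161.19
(5) 0.85(119.4) - 1.0(77.3) = 101.49 - 77.30 = 24.19
(6) 1.3(119.4) + 0.6(17.1) + 0.6(236.1) + 0.6(170.4) + 0.7(77.3) = 155.22 + 10.26 + 141.66 + 102.24 + 54.11 = 463.49
Maximum is from combination 3.

478.95 kN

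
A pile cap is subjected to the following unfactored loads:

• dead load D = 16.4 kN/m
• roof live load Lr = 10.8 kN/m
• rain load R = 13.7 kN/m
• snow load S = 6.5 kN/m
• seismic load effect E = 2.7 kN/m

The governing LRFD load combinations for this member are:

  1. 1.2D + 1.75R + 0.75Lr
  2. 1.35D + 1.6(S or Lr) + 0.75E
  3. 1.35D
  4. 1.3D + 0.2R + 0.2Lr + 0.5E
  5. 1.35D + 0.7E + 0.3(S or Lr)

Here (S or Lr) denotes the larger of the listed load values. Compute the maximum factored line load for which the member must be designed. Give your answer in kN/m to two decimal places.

(S or Lr) → Lr = 10.8 kN/m.
1. 1.2(16.4) + 1.75(13.7) + 0.75(10.8) = 51.76
2. 1.35(16.4) + 1.6(10.8) + 0.75(2.7) = 41.45
3. 1.35(16.4) = 22.14
4. 1.3(16.4) + 0.2(13.7) + 0.2(10.8) + 0.5(2.7) = 27.57
5. 1.35(16.4) + 0.7(2.7) + 0.3(10.8) = 27.27
Combination 1 governs: w_u = 51.76 kN/m.

51.76 kN/m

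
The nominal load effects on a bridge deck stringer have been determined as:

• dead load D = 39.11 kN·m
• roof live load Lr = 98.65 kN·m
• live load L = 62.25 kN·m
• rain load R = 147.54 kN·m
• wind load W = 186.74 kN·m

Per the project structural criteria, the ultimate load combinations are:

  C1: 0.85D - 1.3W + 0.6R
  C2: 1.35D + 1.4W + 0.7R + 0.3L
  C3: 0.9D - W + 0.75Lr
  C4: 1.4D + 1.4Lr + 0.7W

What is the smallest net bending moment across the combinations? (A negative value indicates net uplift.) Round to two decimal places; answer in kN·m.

C1: 0.85(39.11) - 1.3(186.74) + 0.6(147.54) = -120.99
C2: 1.35(39.11) + 1.4(186.74) + 0.7(147.54) + 0.3(62.25) = 436.19
C3: 0.9(39.11) - 1.0(186.74) + 0.75(98.65) = 35.20 - 186.74 + 73.99 = -77.55
C4: 1.4(39.11) + 1.4(98.65) + 0.7(186.74) = 54.75 + 138.11 + 130.72 = 323.58
Combination 1 gives the minimum: -120.99 kN·m.

-120.99 kN·m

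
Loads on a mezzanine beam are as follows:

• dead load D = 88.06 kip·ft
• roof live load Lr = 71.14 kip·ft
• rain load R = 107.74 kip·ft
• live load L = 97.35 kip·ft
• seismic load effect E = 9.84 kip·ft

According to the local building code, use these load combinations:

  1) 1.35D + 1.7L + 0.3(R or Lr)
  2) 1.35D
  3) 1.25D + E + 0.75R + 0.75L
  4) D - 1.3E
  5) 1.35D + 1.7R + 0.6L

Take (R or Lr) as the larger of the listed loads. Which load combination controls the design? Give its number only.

(R or Lr) → R = 107.74 kip·ft.
1) 1.35(88.06) + 1.7(97.35) + 0.3(107.74) = 118.88 + 165.50 + 32.32 = 316.70
2) 1.35(88.06) = 118.88
3) 1.25(88.06) + 1.0(9.84) + 0.75(107.74) + 0.75(97.35) = 273.73
4) 1.0(88.06) - 1.3(9.84) = 88.06 - 12.79 = 75.27
5) 1.35(88.06) + 1.7(107.74) + 0.6(97.35) = 118.88 + 183.16 + 58.41 = 360.45
The largest value is 360.45 kip·ft from combination 5.

Combination 5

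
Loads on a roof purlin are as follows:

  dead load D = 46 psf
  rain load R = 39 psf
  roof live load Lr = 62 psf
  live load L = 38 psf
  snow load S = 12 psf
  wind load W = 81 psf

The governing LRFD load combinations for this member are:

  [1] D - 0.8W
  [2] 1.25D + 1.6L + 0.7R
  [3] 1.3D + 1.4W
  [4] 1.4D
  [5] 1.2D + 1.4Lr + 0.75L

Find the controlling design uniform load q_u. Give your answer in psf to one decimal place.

173.2 psf

[1] 1.0(46) - 0.8(81) = 46.0 - 64.8 = -18.8
[2] 1.25(46) + 1.6(38) + 0.7(39) = 57.5 + 60.8 + 27.3 = 145.6
[3] 1.3(46) + 1.4(81) = 59.8 + 113.4 = 173.2
[4] 1.4(46) = 64.4
[5] 1.2(46) + 1.4(62) + 0.75(38) = 55.2 + 86.8 + 28.5 = 170.5
Maximum is from combination 3.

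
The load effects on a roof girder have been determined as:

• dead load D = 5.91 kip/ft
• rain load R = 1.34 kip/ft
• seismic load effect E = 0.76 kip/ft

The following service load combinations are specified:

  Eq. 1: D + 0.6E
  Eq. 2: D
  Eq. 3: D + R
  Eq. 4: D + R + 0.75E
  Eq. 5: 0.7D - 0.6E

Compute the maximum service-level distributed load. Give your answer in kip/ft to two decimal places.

7.82 kip/ft

Eq. 1: 1.0(5.91) + 0.6(0.76) = 6.37
Eq. 2: 1.0(5.91) = 5.91
Eq. 3: 1.0(5.91) + 1.0(1.34) = 7.25
Eq. 4: 1.0(5.91) + 1.0(1.34) + 0.75(0.76) = 7.82
Eq. 5: 0.7(5.91) - 0.6(0.76) = 3.68
The controlling combination is 4, giving 7.82 kip/ft.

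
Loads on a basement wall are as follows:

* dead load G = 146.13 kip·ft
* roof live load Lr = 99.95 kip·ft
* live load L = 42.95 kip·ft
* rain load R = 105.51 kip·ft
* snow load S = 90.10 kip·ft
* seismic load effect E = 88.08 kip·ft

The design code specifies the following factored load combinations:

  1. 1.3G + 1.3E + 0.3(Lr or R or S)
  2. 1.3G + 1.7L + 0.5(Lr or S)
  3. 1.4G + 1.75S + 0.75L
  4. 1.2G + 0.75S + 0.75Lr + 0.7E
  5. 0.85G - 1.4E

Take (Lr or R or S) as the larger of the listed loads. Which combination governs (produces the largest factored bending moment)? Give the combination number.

(Lr or R or S) → R = 105.51 kip·ft; (Lr or S) → Lr = 99.95 kip·ft.
1. 1.3(146.13) + 1.3(88.08) + 0.3(105.51) = 336.13
2. 1.3(146.13) + 1.7(42.95) + 0.5(99.95) = 312.96
3. 1.4(146.13) + 1.75(90.10) + 0.75(42.95) = 204.58 + 157.68 + 32.21 = 394.47
4. 1.2(146.13) + 0.75(90.10) + 0.75(99.95) + 0.7(88.08) = 379.55
5. 0.85(146.13) - 1.4(88.08) = 124.21 - 123.31 = 0.90
The largest value is 394.47 kip·ft from combination 3.

Combination 3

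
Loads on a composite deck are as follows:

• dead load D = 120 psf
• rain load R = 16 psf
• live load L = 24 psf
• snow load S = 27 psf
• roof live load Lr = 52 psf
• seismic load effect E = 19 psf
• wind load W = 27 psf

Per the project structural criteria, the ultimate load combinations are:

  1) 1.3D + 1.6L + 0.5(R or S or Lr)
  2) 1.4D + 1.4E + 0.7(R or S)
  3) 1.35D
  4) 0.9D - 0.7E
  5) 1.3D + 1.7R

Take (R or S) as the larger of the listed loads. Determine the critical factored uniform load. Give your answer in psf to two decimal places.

(R or S or Lr) → Lr = 52 psf; (R or S) → S = 27 psf.
1) 1.3(120) + 1.6(24) + 0.5(52) = 156.00 + 38.40 + 26.00 = 220.40
2) 1.4(120) + 1.4(19) + 0.7(27) = 168.00 + 26.60 + 18.90 = 213.50
3) 1.35(120) = 162.00
4) 0.9(120) - 0.7(19) = 108.00 - 13.30 = 94.70
5) 1.3(120) + 1.7(16) = 156.00 + 27.20 = 183.20
The controlling combination is 1, giving 220.40 psf.

220.40 psf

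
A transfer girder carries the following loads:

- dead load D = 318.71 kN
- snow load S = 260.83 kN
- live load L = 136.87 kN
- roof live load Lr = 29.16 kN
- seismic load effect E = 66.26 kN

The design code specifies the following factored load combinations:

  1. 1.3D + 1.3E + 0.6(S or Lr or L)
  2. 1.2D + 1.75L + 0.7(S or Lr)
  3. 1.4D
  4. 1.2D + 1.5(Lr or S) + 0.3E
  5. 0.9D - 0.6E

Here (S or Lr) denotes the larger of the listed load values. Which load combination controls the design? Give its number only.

(S or Lr or L) → S = 260.83 kN; (S or Lr) → S = 260.83 kN; (Lr or S) → S = 260.83 kN.
1. 1.3(318.71) + 1.3(66.26) + 0.6(260.83) = 656.96
2. 1.2(318.71) + 1.75(136.87) + 0.7(260.83) = 804.56
3. 1.4(318.71) = 446.19
4. 1.2(318.71) + 1.5(260.83) + 0.3(66.26) = 793.58
5. 0.9(318.71) - 0.6(66.26) = 247.08
The largest value is 804.56 kN from combination 2.

Combination 2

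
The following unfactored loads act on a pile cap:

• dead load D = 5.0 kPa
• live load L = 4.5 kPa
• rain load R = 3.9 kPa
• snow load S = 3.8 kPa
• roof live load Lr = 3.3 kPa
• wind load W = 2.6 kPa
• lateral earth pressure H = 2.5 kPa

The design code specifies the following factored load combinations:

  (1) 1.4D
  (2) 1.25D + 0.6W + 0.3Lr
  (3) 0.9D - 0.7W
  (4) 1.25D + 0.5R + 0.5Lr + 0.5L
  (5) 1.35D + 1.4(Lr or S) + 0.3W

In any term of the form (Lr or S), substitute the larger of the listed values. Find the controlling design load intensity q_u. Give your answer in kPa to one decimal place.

(Lr or S) → S = 3.8 kPa.
(1) 1.4(5.0) = 7.0
(2) 1.25(5.0) + 0.6(2.6) + 0.3(3.3) = 8.8
(3) 0.9(5.0) - 0.7(2.6) = 4.5 - 1.8 = 2.7
(4) 1.25(5.0) + 0.5(3.9) + 0.5(3.3) + 0.5(4.5) = 12.1
(5) 1.35(5.0) + 1.4(3.8) + 0.3(2.6) = 6.8 + 5.3 + 0.8 = 12.9
Combination 5 governs: q_u = 12.9 kPa.

12.9 kPa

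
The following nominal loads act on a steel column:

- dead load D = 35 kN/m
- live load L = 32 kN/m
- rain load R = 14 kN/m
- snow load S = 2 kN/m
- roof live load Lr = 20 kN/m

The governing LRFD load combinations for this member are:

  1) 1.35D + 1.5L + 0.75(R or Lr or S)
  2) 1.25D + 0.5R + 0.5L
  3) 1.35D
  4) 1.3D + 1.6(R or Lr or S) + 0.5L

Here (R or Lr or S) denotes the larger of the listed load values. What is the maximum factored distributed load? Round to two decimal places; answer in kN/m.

110.25 kN/m

(R or Lr or S) → Lr = 20 kN/m.
1) 1.35(35) + 1.5(32) + 0.75(20) = 47.25 + 48.00 + 15.00 = 110.25
2) 1.25(35) + 0.5(14) + 0.5(32) = 43.75 + 7.00 + 16.00 = 66.75
3) 1.35(35) = 47.25
4) 1.3(35) + 1.6(20) + 0.5(32) = 45.50 + 32.00 + 16.00 = 93.50
Combination 1 governs: w_u = 110.25 kN/m.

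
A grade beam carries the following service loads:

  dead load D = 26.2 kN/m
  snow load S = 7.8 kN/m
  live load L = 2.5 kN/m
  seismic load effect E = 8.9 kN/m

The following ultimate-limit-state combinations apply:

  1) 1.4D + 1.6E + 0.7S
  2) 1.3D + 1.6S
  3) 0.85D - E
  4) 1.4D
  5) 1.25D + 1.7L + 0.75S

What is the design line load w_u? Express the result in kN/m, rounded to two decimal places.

1) 1.4(26.2) + 1.6(8.9) + 0.7(7.8) = 36.68 + 14.24 + 5.46 = 56.38
2) 1.3(26.2) + 1.6(7.8) = 34.06 + 12.48 = 46.54
3) 0.85(26.2) - 1.0(8.9) = 22.27 - 8.90 = 13.37
4) 1.4(26.2) = 36.68
5) 1.25(26.2) + 1.7(2.5) + 0.75(7.8) = 32.75 + 4.25 + 5.85 = 42.85
Combination 1 governs: w_u = 56.38 kN/m.

56.38 kN/m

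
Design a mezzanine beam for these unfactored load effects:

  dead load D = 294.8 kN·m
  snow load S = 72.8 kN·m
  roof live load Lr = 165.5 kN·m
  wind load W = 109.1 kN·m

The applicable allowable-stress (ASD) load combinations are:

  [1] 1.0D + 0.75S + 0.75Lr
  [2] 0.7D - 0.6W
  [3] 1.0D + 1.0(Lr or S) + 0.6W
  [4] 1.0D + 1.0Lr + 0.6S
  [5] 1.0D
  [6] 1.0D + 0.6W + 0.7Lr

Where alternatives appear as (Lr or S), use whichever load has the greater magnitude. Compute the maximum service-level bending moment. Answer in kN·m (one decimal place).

(Lr or S) → Lr = 165.5 kN·m.
[1] 1.0(294.8) + 0.75(72.8) + 0.75(165.5) = 473.5
[2] 0.7(294.8) - 0.6(109.1) = 140.9
[3] 1.0(294.8) + 1.0(165.5) + 0.6(109.1) = 525.8
[4] 1.0(294.8) + 1.0(165.5) + 0.6(72.8) = 504.0
[5] 1.0(294.8) = 294.8
[6] 1.0(294.8) + 0.6(109.1) + 0.7(165.5) = 476.1
The controlling combination is 3, giving 525.8 kN·m.

525.8 kN·m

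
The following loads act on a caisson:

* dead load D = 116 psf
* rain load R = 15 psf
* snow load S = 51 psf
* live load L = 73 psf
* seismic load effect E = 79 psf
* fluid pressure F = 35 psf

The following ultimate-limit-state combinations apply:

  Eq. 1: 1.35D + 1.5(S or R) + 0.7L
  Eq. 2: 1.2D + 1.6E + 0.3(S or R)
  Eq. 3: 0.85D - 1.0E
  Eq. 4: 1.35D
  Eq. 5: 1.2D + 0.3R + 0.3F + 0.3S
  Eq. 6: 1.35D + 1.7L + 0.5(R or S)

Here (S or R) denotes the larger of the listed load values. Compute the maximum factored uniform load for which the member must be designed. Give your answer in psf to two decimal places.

(S or R) → S = 51 psf; (R or S) → S = 51 psf.
Eq. 1: 1.35(116) + 1.5(51) + 0.7(73) = 156.60 + 76.50 + 51.10 = 284.20
Eq. 2: 1.2(116) + 1.6(79) + 0.3(51) = 139.20 + 126.40 + 15.30 = 280.90
Eq. 3: 0.85(116) - 1.0(79) = 98.60 - 79.00 = 19.60
Eq. 4: 1.35(116) = 156.60
Eq. 5: 1.2(116) + 0.3(15) + 0.3(35) + 0.3(51) = 139.20 + 4.50 + 10.50 + 15.30 = 169.50
Eq. 6: 1.35(116) + 1.7(73) + 0.5(51) = 156.60 + 124.10 + 25.50 = 306.20
The controlling combination is 6, giving 306.20 psf.

306.20 psf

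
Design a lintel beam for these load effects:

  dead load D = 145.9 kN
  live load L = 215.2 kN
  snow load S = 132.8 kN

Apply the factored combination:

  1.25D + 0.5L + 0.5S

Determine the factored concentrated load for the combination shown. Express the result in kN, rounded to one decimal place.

1.25(145.9) + 0.5(215.2) + 0.5(132.8) = 182.4 + 107.6 + 66.4 = 356.4
P_u = 356.4 kN.

356.4 kN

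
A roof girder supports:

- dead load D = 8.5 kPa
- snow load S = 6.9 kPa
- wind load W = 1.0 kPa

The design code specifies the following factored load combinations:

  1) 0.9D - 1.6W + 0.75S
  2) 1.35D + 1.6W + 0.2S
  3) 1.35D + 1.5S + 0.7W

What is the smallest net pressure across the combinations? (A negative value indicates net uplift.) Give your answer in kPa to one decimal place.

1) 0.9(8.5) - 1.6(1.0) + 0.75(6.9) = 11.2
2) 1.35(8.5) + 1.6(1.0) + 0.2(6.9) = 11.5 + 1.6 + 1.4 = 14.5
3) 1.35(8.5) + 1.5(6.9) + 0.7(1.0) = 22.5
Combination 1 gives the minimum: 11.2 kPa.

11.2 kPa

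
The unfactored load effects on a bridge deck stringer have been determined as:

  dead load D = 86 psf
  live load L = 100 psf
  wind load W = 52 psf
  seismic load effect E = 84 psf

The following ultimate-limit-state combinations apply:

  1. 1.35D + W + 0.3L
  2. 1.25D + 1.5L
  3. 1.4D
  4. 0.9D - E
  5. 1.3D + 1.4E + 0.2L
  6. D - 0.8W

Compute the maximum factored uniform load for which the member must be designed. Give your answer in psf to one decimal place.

1. 1.35(86) + 1.0(52) + 0.3(100) = 116.1 + 52.0 + 30.0 = 198.1
2. 1.25(86) + 1.5(100) = 107.5 + 150.0 = 257.5
3. 1.4(86) = 120.4
4. 0.9(86) - 1.0(84) = 77.4 - 84.0 = -6.6
5. 1.3(86) + 1.4(84) + 0.2(100) = 111.8 + 117.6 + 20.0 = 249.4
6. 1.0(86) - 0.8(52) = 86.0 - 41.6 = 44.4
The controlling combination is 2, giving 257.5 psf.

257.5 psf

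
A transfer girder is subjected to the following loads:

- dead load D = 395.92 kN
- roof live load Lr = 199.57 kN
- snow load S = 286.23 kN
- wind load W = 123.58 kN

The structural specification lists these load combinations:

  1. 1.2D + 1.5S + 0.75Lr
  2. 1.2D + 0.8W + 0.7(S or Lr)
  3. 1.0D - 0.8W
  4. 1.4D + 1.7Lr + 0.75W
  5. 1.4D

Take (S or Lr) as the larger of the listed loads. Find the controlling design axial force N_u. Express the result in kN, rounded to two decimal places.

1054.13 kN

(S or Lr) → S = 286.23 kN.
1. 1.2(395.92) + 1.5(286.23) + 0.75(199.57) = 475.10 + 429.35 + 149.68 = 1054.13
2. 1.2(395.92) + 0.8(123.58) + 0.7(286.23) = 774.33
3. 1.0(395.92) - 0.8(123.58) = 395.92 - 98.86 = 297.06
4. 1.4(395.92) + 1.7(199.57) + 0.75(123.58) = 986.24
5. 1.4(395.92) = 554.29
Combination 1 governs: N_u = 1054.13 kN.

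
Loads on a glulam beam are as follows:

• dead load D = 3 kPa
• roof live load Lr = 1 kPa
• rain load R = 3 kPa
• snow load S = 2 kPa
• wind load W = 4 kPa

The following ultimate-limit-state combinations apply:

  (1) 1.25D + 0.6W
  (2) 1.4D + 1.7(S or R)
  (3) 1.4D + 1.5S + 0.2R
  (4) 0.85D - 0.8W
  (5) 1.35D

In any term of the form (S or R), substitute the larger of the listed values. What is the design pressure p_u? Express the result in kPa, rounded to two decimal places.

(S or R) → R = 3 kPa.
(1) 1.25(3) + 0.6(4) = 3.75 + 2.40 = 6.15
(2) 1.4(3) + 1.7(3) = 4.20 + 5.10 = 9.30
(3) 1.4(3) + 1.5(2) + 0.2(3) = 4.20 + 3.00 + 0.60 = 7.80
(4) 0.85(3) - 0.8(4) = 2.55 - 3.20 = -0.65
(5) 1.35(3) = 4.05
Combination 2 governs: p_u = 9.30 kPa.

9.30 kPa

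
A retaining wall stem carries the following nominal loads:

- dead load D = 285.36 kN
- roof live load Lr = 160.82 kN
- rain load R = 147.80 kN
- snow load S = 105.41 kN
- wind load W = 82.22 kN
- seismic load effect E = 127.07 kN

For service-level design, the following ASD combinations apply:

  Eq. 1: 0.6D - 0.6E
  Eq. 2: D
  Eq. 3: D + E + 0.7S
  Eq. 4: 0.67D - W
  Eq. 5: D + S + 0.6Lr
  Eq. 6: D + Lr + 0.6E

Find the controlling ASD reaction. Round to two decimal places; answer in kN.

Eq. 1: 0.6(285.36) - 0.6(127.07) = 94.97
Eq. 2: 1.0(285.36) = 285.36
Eq. 3: 1.0(285.36) + 1.0(127.07) + 0.7(105.41) = 285.36 + 127.07 + 73.79 = 486.22
Eq. 4: 0.67(285.36) - 1.0(82.22) = 191.19 - 82.22 = 108.97
Eq. 5: 1.0(285.36) + 1.0(105.41) + 0.6(160.82) = 285.36 + 105.41 + 96.49 = 487.26
Eq. 6: 1.0(285.36) + 1.0(160.82) + 0.6(127.07) = 285.36 + 160.82 + 76.24 = 522.42
Combination 6 governs: V = 522.42 kN.

522.42 kN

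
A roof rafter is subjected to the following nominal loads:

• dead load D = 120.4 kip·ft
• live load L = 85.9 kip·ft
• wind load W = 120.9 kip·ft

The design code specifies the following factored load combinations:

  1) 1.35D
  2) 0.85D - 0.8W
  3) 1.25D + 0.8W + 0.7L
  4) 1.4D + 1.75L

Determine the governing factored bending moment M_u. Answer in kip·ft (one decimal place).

1) 1.35(120.4) = 162.5
2) 0.85(120.4) - 0.8(120.9) = 5.6
3) 1.25(120.4) + 0.8(120.9) + 0.7(85.9) = 307.4
4) 1.4(120.4) + 1.75(85.9) = 318.9
Combination 4 governs: M_u = 318.9 kip·ft.

318.9 kip·ft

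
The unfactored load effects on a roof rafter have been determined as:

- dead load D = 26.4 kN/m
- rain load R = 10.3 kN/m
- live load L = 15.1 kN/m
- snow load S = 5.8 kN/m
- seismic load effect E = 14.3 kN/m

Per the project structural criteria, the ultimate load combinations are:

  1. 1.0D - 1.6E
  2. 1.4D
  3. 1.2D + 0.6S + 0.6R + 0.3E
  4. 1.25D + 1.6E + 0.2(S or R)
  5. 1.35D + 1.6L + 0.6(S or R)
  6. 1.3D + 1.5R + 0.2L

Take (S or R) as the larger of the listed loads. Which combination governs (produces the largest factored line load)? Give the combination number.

(S or R) → R = 10.3 kN/m.
1. 1.0(26.4) - 1.6(14.3) = 26.40 - 22.88 = 3.52
2. 1.4(26.4) = 36.96
3. 1.2(26.4) + 0.6(5.8) + 0.6(10.3) + 0.3(14.3) = 31.68 + 3.48 + 6.18 + 4.29 = 45.63
4. 1.25(26.4) + 1.6(14.3) + 0.2(10.3) = 33.00 + 22.88 + 2.06 = 57.94
5. 1.35(26.4) + 1.6(15.1) + 0.6(10.3) = 35.64 + 24.16 + 6.18 = 65.98
6. 1.3(26.4) + 1.5(10.3) + 0.2(15.1) = 34.32 + 15.45 + 3.02 = 52.79
The largest value is 65.98 kN/m from combination 5.

Combination 5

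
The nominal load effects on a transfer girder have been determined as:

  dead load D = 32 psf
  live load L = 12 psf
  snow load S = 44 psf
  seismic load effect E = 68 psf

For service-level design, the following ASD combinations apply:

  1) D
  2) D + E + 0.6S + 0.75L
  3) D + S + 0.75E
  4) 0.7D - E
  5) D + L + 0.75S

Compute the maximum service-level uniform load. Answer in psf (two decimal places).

135.40 psf

1) 1.0(32) = 32.00
2) 1.0(32) + 1.0(68) + 0.6(44) + 0.75(12) = 32.00 + 68.00 + 26.40 + 9.00 = 135.40
3) 1.0(32) + 1.0(44) + 0.75(68) = 32.00 + 44.00 + 51.00 = 127.00
4) 0.7(32) - 1.0(68) = 22.40 - 68.00 = -45.60
5) 1.0(32) + 1.0(12) + 0.75(44) = 32.00 + 12.00 + 33.00 = 77.00
The controlling combination is 2, giving 135.40 psf.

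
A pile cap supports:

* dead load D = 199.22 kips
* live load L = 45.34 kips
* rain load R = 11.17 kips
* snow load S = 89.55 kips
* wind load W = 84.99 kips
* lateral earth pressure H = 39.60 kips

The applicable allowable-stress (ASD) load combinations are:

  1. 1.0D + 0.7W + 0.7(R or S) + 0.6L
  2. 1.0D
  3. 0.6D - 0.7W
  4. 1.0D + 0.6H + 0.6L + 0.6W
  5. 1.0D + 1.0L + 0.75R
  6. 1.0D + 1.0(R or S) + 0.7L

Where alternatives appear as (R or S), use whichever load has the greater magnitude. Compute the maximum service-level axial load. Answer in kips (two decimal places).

(R or S) → S = 89.55 kips.
1. 1.0(199.22) + 0.7(84.99) + 0.7(89.55) + 0.6(45.34) = 348.60
2. 1.0(199.22) = 199.22
3. 0.6(199.22) - 0.7(84.99) = 60.04
4. 1.0(199.22) + 0.6(39.60) + 0.6(45.34) + 0.6(84.99) = 301.18
5. 1.0(199.22) + 1.0(45.34) + 0.75(11.17) = 252.94
6. 1.0(199.22) + 1.0(89.55) + 0.7(45.34) = 320.51
The controlling combination is 1, giving 348.60 kips.

348.60 kips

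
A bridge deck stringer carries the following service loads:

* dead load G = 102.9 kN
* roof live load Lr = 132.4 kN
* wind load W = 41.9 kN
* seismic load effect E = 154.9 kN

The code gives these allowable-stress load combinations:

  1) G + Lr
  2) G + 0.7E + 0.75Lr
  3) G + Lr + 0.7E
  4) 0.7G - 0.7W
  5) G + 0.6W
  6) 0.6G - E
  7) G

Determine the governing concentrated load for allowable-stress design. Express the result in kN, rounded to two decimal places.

1) 1.0(102.9) + 1.0(132.4) = 102.90 + 132.40 = 235.30
2) 1.0(102.9) + 0.7(154.9) + 0.75(132.4) = 102.90 + 108.43 + 99.30 = 310.63
3) 1.0(102.9) + 1.0(132.4) + 0.7(154.9) = 102.90 + 132.40 + 108.43 = 343.73
4) 0.7(102.9) - 0.7(41.9) = 72.03 - 29.33 = 42.70
5) 1.0(102.9) + 0.6(41.9) = 102.90 + 25.14 = 128.04
6) 0.6(102.9) - 1.0(154.9) = 61.74 - 154.90 = -93.16
7) 1.0(102.9) = 102.90
Maximum is from combination 3.

343.73 kN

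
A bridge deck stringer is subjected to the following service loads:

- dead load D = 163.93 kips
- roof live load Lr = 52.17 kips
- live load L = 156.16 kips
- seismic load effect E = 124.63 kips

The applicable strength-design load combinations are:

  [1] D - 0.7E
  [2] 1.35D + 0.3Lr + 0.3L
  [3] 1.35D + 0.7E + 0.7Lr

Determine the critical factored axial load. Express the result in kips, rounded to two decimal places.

345.07 kips

[1] 1.0(163.93) - 0.7(124.63) = 163.93 - 87.24 = 76.69
[2] 1.35(163.93) + 0.3(52.17) + 0.3(156.16) = 283.80
[3] 1.35(163.93) + 0.7(124.63) + 0.7(52.17) = 221.31 + 87.24 + 36.52 = 345.07
The controlling combination is 3, giving 345.07 kips.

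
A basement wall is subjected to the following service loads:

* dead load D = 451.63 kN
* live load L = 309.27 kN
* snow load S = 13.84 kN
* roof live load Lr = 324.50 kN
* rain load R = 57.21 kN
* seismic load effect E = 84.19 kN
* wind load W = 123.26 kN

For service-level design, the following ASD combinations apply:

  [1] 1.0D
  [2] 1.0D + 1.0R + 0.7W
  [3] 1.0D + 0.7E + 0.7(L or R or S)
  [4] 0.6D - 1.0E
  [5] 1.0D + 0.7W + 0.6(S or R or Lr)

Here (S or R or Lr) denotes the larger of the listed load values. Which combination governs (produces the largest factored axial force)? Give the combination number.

(L or R or S) → L = 309.27 kN; (S or R or Lr) → Lr = 324.50 kN.
[1] 1.0(451.63) = 451.63
[2] 1.0(451.63) + 1.0(57.21) + 0.7(123.26) = 451.63 + 57.21 + 86.28 = 595.12
[3] 1.0(451.63) + 0.7(84.19) + 0.7(309.27) = 451.63 + 58.93 + 216.49 = 727.05
[4] 0.6(451.63) - 1.0(84.19) = 270.98 - 84.19 = 186.79
[5] 1.0(451.63) + 0.7(123.26) + 0.6(324.50) = 451.63 + 86.28 + 194.70 = 732.61
The largest value is 732.61 kN from combination 5.

Combination 5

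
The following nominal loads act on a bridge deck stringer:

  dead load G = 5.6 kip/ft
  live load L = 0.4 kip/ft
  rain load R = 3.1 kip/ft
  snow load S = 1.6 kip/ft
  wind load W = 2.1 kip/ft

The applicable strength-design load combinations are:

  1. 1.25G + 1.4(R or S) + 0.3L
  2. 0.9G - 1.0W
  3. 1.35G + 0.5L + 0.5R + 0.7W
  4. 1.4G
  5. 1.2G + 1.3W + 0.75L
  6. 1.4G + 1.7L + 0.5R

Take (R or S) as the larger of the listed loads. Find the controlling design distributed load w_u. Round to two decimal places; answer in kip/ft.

11.46 kip/ft

(R or S) → R = 3.1 kip/ft.
1. 1.25(5.6) + 1.4(3.1) + 0.3(0.4) = 7.00 + 4.34 + 0.12 = 11.46
2. 0.9(5.6) - 1.0(2.1) = 5.04 - 2.10 = 2.94
3. 1.35(5.6) + 0.5(0.4) + 0.5(3.1) + 0.7(2.1) = 7.56 + 0.20 + 1.55 + 1.47 = 10.78
4. 1.4(5.6) = 7.84
5. 1.2(5.6) + 1.3(2.1) + 0.75(0.4) = 6.72 + 2.73 + 0.30 = 9.75
6. 1.4(5.6) + 1.7(0.4) + 0.5(3.1) = 7.84 + 0.68 + 1.55 = 10.07
Combination 1 governs: w_u = 11.46 kip/ft.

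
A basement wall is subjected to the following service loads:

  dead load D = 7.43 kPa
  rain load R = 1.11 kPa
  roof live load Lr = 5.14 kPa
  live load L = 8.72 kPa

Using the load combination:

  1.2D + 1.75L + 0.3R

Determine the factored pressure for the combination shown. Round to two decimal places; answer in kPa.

1.2(7.43) + 1.75(8.72) + 0.3(1.11) = 8.92 + 15.26 + 0.33 = 24.51
p_u = 24.51 kPa.

24.51 kPa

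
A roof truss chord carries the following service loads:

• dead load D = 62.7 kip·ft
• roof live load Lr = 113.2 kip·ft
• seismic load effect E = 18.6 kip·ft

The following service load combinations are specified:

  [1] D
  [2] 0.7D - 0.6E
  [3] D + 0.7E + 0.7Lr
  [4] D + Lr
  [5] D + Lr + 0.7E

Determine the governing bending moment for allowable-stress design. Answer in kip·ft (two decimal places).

[1] 1.0(62.7) = 62.70
[2] 0.7(62.7) - 0.6(18.6) = 43.89 - 11.16 = 32.73
[3] 1.0(62.7) + 0.7(18.6) + 0.7(113.2) = 62.70 + 13.02 + 79.24 = 154.96
[4] 1.0(62.7) + 1.0(113.2) = 62.70 + 113.20 = 175.90
[5] 1.0(62.7) + 1.0(113.2) + 0.7(18.6) = 62.70 + 113.20 + 13.02 = 188.92
Maximum is from combination 5.

188.92 kip·ft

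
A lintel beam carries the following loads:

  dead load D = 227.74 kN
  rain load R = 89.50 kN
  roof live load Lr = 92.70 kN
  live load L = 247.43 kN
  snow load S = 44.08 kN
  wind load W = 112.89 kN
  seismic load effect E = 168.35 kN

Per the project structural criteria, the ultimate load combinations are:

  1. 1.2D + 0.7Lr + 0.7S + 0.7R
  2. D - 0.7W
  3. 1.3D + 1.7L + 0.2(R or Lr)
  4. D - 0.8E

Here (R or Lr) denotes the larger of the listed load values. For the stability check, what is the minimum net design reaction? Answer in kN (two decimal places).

(R or Lr) → Lr = 92.70 kN.
1. 1.2(227.74) + 0.7(92.70) + 0.7(44.08) + 0.7(89.50) = 431.68
2. 1.0(227.74) - 0.7(112.89) = 227.74 - 79.02 = 148.72
3. 1.3(227.74) + 1.7(247.43) + 0.2(92.70) = 296.06 + 420.63 + 18.54 = 735.23
4. 1.0(227.74) - 0.8(168.35) = 227.74 - 134.68 = 93.06
Combination 4 gives the minimum: 93.06 kN.

93.06 kN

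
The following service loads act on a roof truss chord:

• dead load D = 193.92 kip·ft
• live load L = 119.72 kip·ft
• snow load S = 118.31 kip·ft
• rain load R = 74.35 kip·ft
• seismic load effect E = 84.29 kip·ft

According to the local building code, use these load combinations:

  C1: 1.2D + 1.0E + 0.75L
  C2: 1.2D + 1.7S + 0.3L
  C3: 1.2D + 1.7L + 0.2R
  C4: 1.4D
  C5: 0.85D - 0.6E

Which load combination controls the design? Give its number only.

Combination 2

C1: 1.2(193.92) + 1.0(84.29) + 0.75(119.72) = 232.70 + 84.29 + 89.79 = 406.78
C2: 1.2(193.92) + 1.7(118.31) + 0.3(119.72) = 232.70 + 201.13 + 35.92 = 469.75
C3: 1.2(193.92) + 1.7(119.72) + 0.2(74.35) = 451.10
C4: 1.4(193.92) = 271.49
C5: 0.85(193.92) - 0.6(84.29) = 164.83 - 50.57 = 114.26
The largest value is 469.75 kip·ft from combination 2.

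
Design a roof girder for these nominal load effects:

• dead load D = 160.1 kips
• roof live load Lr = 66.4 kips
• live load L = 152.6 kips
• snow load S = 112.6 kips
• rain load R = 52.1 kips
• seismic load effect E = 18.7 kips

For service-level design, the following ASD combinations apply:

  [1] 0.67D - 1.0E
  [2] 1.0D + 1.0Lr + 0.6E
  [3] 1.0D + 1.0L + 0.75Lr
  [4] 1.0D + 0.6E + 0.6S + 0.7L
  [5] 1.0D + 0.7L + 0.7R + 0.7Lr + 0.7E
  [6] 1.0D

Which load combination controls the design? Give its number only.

[1] 0.67(160.1) - 1.0(18.7) = 107.3 - 18.7 = 88.6
[2] 1.0(160.1) + 1.0(66.4) + 0.6(18.7) = 160.1 + 66.4 + 11.2 = 237.7
[3] 1.0(160.1) + 1.0(152.6) + 0.75(66.4) = 160.1 + 152.6 + 49.8 = 362.5
[4] 1.0(160.1) + 0.6(18.7) + 0.6(112.6) + 0.7(152.6) = 160.1 + 11.2 + 67.6 + 106.8 = 345.7
[5] 1.0(160.1) + 0.7(152.6) + 0.7(52.1) + 0.7(66.4) + 0.7(18.7) = 160.1 + 106.8 + 36.5 + 46.5 + 13.1 = 363.0
[6] 1.0(160.1) = 160.1
The largest value is 363.0 kips from combination 5.

Combination 5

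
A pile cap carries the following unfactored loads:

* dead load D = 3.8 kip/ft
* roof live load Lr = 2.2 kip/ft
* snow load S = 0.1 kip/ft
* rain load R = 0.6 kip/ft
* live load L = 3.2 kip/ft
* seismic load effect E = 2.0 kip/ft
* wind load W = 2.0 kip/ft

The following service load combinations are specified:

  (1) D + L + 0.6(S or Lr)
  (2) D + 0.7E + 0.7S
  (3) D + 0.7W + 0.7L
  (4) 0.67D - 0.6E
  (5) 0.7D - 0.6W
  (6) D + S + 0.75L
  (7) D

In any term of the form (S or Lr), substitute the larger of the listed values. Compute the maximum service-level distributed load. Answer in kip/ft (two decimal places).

(S or Lr) → Lr = 2.2 kip/ft.
(1) 1.0(3.8) + 1.0(3.2) + 0.6(2.2) = 3.80 + 3.20 + 1.32 = 8.32
(2) 1.0(3.8) + 0.7(2.0) + 0.7(0.1) = 3.80 + 1.40 + 0.07 = 5.27
(3) 1.0(3.8) + 0.7(2.0) + 0.7(3.2) = 3.80 + 1.40 + 2.24 = 7.44
(4) 0.67(3.8) - 0.6(2.0) = 2.55 - 1.20 = 1.35
(5) 0.7(3.8) - 0.6(2.0) = 2.66 - 1.20 = 1.46
(6) 1.0(3.8) + 1.0(0.1) + 0.75(3.2) = 3.80 + 0.10 + 2.40 = 6.30
(7) 1.0(3.8) = 3.80
Combination 1 governs: w = 8.32 kip/ft.

8.32 kip/ft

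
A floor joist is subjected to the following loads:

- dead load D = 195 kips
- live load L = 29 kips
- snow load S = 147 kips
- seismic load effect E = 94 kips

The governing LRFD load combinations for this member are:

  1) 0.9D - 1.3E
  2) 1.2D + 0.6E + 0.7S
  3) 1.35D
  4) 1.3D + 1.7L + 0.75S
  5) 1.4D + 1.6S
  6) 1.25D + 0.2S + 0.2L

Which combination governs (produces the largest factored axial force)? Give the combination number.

Combination 5

1) 0.9(195) - 1.3(94) = 175.50 - 122.20 = 53.30
2) 1.2(195) + 0.6(94) + 0.7(147) = 234.00 + 56.40 + 102.90 = 393.30
3) 1.35(195) = 263.25
4) 1.3(195) + 1.7(29) + 0.75(147) = 253.50 + 49.30 + 110.25 = 413.05
5) 1.4(195) + 1.6(147) = 273.00 + 235.20 = 508.20
6) 1.25(195) + 0.2(147) + 0.2(29) = 243.75 + 29.40 + 5.80 = 278.95
The largest value is 508.20 kips from combination 5.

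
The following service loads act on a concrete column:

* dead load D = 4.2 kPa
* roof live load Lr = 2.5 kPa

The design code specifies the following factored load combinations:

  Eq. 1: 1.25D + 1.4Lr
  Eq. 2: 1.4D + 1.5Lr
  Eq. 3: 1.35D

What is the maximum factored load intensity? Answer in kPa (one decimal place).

9.6 kPa

Eq. 1: 1.25(4.2) + 1.4(2.5) = 5.3 + 3.5 = 8.8
Eq. 2: 1.4(4.2) + 1.5(2.5) = 9.6
Eq. 3: 1.35(4.2) = 5.7
Combination 2 governs: q_u = 9.6 kPa.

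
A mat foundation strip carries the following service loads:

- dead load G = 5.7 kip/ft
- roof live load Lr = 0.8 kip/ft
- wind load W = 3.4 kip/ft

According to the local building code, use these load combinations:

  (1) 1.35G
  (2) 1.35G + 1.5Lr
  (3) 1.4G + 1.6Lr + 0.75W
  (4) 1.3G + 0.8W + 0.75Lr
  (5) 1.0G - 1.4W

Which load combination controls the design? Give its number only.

(1) 1.35(5.7) = 7.7
(2) 1.35(5.7) + 1.5(0.8) = 7.7 + 1.2 = 8.9
(3) 1.4(5.7) + 1.6(0.8) + 0.75(3.4) = 11.8
(4) 1.3(5.7) + 0.8(3.4) + 0.75(0.8) = 7.4 + 2.7 + 0.6 = 10.7
(5) 1.0(5.7) - 1.4(3.4) = 5.7 - 4.8 = 0.9
The largest value is 11.8 kip/ft from combination 3.

Combination 3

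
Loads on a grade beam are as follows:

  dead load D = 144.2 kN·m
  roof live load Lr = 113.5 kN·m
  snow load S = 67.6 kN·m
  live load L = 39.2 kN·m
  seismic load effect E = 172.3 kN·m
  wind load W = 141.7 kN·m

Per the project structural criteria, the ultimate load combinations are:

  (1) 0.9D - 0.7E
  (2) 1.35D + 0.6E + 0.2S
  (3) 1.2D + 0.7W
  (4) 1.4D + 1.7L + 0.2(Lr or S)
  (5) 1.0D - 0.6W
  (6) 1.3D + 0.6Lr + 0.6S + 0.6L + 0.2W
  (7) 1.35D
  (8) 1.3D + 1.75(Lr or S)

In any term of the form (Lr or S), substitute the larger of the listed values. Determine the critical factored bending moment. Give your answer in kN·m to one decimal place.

(Lr or S) → Lr = 113.5 kN·m.
(1) 0.9(144.2) - 0.7(172.3) = 129.8 - 120.6 = 9.2
(2) 1.35(144.2) + 0.6(172.3) + 0.2(67.6) = 194.7 + 103.4 + 13.5 = 311.6
(3) 1.2(144.2) + 0.7(141.7) = 173.0 + 99.2 = 272.2
(4) 1.4(144.2) + 1.7(39.2) + 0.2(113.5) = 201.9 + 66.6 + 22.7 = 291.2
(5) 1.0(144.2) - 0.6(141.7) = 144.2 - 85.0 = 59.2
(6) 1.3(144.2) + 0.6(113.5) + 0.6(67.6) + 0.6(39.2) + 0.2(141.7) = 187.5 + 68.1 + 40.6 + 23.5 + 28.3 = 348.0
(7) 1.35(144.2) = 194.7
(8) 1.3(144.2) + 1.75(113.5) = 187.5 + 198.6 = 386.1
Combination 8 governs: M_u = 386.1 kN·m.

386.1 kN·m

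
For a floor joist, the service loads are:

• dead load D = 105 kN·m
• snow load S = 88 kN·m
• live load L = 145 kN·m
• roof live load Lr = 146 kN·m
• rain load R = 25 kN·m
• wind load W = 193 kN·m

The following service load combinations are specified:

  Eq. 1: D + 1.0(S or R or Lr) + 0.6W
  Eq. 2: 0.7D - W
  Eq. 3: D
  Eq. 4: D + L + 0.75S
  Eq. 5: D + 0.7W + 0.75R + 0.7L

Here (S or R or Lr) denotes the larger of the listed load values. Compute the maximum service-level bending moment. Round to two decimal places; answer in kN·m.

(S or R or Lr) → Lr = 146 kN·m.
Eq. 1: 1.0(105) + 1.0(146) + 0.6(193) = 366.80
Eq. 2: 0.7(105) - 1.0(193) = -119.50
Eq. 3: 1.0(105) = 105.00
Eq. 4: 1.0(105) + 1.0(145) + 0.75(88) = 316.00
Eq. 5: 1.0(105) + 0.7(193) + 0.75(25) + 0.7(145) = 360.35
Combination 1 governs: M = 366.80 kN·m.

366.80 kN·m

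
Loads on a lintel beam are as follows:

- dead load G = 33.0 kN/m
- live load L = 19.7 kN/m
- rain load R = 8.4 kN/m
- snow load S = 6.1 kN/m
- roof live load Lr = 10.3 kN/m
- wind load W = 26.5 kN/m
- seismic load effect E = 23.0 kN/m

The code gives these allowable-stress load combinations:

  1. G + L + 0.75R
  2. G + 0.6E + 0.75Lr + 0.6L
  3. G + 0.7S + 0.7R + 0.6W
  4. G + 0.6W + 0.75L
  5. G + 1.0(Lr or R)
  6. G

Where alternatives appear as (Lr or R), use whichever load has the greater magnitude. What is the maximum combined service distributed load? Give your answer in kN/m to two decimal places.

(Lr or R) → Lr = 10.3 kN/m.
1. 1.0(33.0) + 1.0(19.7) + 0.75(8.4) = 33.00 + 19.70 + 6.30 = 59.00
2. 1.0(33.0) + 0.6(23.0) + 0.75(10.3) + 0.6(19.7) = 33.00 + 13.80 + 7.73 + 11.82 = 66.35
3. 1.0(33.0) + 0.7(6.1) + 0.7(8.4) + 0.6(26.5) = 33.00 + 4.27 + 5.88 + 15.90 = 59.05
4. 1.0(33.0) + 0.6(26.5) + 0.75(19.7) = 33.00 + 15.90 + 14.78 = 63.68
5. 1.0(33.0) + 1.0(10.3) = 33.00 + 10.30 = 43.30
6. 1.0(33.0) = 33.00
The controlling combination is 2, giving 66.35 kN/m.

66.35 kN/m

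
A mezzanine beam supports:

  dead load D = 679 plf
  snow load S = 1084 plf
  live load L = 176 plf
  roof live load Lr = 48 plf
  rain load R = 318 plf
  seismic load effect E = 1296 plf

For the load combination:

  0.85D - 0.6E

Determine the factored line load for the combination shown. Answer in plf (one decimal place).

0.85(679) - 0.6(1296) = -200.5
w_u = -200.5 plf.

-200.5 plf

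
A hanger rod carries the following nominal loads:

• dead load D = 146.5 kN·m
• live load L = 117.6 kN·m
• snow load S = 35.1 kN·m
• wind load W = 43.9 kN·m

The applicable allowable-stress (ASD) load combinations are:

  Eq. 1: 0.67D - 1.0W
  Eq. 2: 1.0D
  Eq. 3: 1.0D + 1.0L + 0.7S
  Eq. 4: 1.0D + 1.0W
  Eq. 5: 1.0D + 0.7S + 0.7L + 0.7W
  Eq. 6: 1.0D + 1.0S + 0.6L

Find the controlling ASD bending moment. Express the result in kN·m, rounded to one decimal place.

288.7 kN·m

Eq. 1: 0.67(146.5) - 1.0(43.9) = 54.3
Eq. 2: 1.0(146.5) = 146.5
Eq. 3: 1.0(146.5) + 1.0(117.6) + 0.7(35.1) = 288.7
Eq. 4: 1.0(146.5) + 1.0(43.9) = 190.4
Eq. 5: 1.0(146.5) + 0.7(35.1) + 0.7(117.6) + 0.7(43.9) = 284.1
Eq. 6: 1.0(146.5) + 1.0(35.1) + 0.6(117.6) = 252.2
Maximum is from combination 3.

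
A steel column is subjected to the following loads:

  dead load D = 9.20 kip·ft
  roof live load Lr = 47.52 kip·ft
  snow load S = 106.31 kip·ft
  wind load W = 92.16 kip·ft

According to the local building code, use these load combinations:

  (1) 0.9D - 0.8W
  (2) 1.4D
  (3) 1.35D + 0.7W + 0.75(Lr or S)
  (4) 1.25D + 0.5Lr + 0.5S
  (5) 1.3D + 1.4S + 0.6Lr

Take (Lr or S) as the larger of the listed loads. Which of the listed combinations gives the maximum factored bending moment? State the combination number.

(Lr or S) → S = 106.31 kip·ft.
(1) 0.9(9.20) - 0.8(92.16) = 8.28 - 73.73 = -65.45
(2) 1.4(9.20) = 12.88
(3) 1.35(9.20) + 0.7(92.16) + 0.75(106.31) = 12.42 + 64.51 + 79.73 = 156.66
(4) 1.25(9.20) + 0.5(47.52) + 0.5(106.31) = 11.50 + 23.76 + 53.16 = 88.42
(5) 1.3(9.20) + 1.4(106.31) + 0.6(47.52) = 189.31
The largest value is 189.31 kip·ft from combination 5.

Combination 5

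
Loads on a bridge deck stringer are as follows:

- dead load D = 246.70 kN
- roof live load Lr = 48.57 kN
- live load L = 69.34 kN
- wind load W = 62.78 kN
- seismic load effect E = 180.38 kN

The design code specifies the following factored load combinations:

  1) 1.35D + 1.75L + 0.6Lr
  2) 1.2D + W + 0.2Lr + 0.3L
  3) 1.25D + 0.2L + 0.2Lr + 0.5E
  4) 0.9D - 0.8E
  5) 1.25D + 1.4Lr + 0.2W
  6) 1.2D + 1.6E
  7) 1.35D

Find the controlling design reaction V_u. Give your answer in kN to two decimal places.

584.65 kN

1) 1.35(246.70) + 1.75(69.34) + 0.6(48.57) = 483.53
2) 1.2(246.70) + 1.0(62.78) + 0.2(48.57) + 0.3(69.34) = 389.34
3) 1.25(246.70) + 0.2(69.34) + 0.2(48.57) + 0.5(180.38) = 308.38 + 13.87 + 9.71 + 90.19 = 422.15
4) 0.9(246.70) - 0.8(180.38) = 222.03 - 144.30 = 77.73
5) 1.25(246.70) + 1.4(48.57) + 0.2(62.78) = 388.93
6) 1.2(246.70) + 1.6(180.38) = 296.04 + 288.61 = 584.65
7) 1.35(246.70) = 333.05
Combination 6 governs: V_u = 584.65 kN.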